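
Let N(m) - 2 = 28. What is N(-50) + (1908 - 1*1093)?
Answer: 845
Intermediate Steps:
N(m) = 30 (N(m) = 2 + 28 = 30)
N(-50) + (1908 - 1*1093) = 30 + (1908 - 1*1093) = 30 + (1908 - 1093) = 30 + 815 = 845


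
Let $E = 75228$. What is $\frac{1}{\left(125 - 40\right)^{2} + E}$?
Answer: $\frac{1}{82453} \approx 1.2128 \cdot 10^{-5}$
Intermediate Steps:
$\frac{1}{\left(125 - 40\right)^{2} + E} = \frac{1}{\left(125 - 40\right)^{2} + 75228} = \frac{1}{85^{2} + 75228} = \frac{1}{7225 + 75228} = \frac{1}{82453}$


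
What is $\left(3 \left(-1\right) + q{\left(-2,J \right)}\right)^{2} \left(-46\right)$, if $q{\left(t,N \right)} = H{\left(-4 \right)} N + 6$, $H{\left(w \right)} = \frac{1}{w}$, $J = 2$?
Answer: $- \frac{575}{2} \approx -287.5$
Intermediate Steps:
$q{\left(t,N \right)} = 6 - \frac{N}{4}$ ($q{\left(t,N \right)} = \frac{N}{-4} + 6 = - \frac{N}{4} + 6 = 6 - \frac{N}{4}$)
$\left(3 \left(-1\right) + q{\left(-2,J \right)}\right)^{2} \left(-46\right) = \left(3 \left(-1\right) + \left(6 - \frac{1}{2}\right)\right)^{2} \left(-46\right) = \left(-3 + \left(6 - \frac{1}{2}\right)\right)^{2} \left(-46\right) = \left(-3 + \frac{11}{2}\right)^{2} \left(-46\right) = \left(\frac{5}{2}\right)^{2} \left(-46\right) = \frac{25}{4} \left(-46\right) = - \frac{575}{2}$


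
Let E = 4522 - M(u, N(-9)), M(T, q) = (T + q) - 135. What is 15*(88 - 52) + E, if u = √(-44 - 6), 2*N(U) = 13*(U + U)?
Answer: 5314 - 5*I*√2 ≈ 5314.0 - 7.0711*I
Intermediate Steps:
N(U) = 13*U (N(U) = (13*(U + U))/2 = (13*(2*U))/2 = (26*U)/2 = 13*U)
u = 5*I*√2 (u = √(-50) = 5*I*√2 ≈ 7.0711*I)
M(T, q) = -135 + T + q
E = 4774 - 5*I*√2 (E = 4522 - (-135 + 5*I*√2 + 13*(-9)) = 4522 - (-135 + 5*I*√2 - 117) = 4522 - (-252 + 5*I*√2) = 4522 + (252 - 5*I*√2) = 4774 - 5*I*√2 ≈ 4774.0 - 7.0711*I)
15*(88 - 52) + E = 15*(88 - 52) + (4774 - 5*I*√2) = 15*36 + (4774 - 5*I*√2) = 540 + (4774 - 5*I*√2) = 5314 - 5*I*√2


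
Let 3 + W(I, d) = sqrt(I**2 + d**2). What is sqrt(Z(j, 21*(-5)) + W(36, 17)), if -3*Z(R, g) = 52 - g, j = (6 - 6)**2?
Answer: sqrt(-498 + 9*sqrt(1585))/3 ≈ 3.9397*I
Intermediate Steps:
W(I, d) = -3 + sqrt(I**2 + d**2)
j = 0 (j = 0**2 = 0)
Z(R, g) = -52/3 + g/3 (Z(R, g) = -(52 - g)/3 = -52/3 + g/3)
sqrt(Z(j, 21*(-5)) + W(36, 17)) = sqrt((-52/3 + (21*(-5))/3) + (-3 + sqrt(36**2 + 17**2))) = sqrt((-52/3 + (1/3)*(-105)) + (-3 + sqrt(1296 + 289))) = sqrt((-52/3 - 35) + (-3 + sqrt(1585))) = sqrt(-157/3 + (-3 + sqrt(1585))) = sqrt(-166/3 + sqrt(1585))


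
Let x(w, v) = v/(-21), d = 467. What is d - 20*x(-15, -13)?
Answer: 9547/21 ≈ 454.62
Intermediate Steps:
x(w, v) = -v/21 (x(w, v) = v*(-1/21) = -v/21)
d - 20*x(-15, -13) = 467 - (-20)*(-13)/21 = 467 - 20*13/21 = 467 - 260/21 = 9547/21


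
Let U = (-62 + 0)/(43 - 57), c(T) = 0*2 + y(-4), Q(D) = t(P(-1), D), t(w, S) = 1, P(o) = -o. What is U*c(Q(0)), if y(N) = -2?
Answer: -62/7 ≈ -8.8571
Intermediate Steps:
Q(D) = 1
c(T) = -2 (c(T) = 0*2 - 2 = 0 - 2 = -2)
U = 31/7 (U = -62/(-14) = -62*(-1/14) = 31/7 ≈ 4.4286)
U*c(Q(0)) = (31/7)*(-2) = -62/7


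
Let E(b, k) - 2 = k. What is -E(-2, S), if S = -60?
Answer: 58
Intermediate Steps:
E(b, k) = 2 + k
-E(-2, S) = -(2 - 60) = -1*(-58) = 58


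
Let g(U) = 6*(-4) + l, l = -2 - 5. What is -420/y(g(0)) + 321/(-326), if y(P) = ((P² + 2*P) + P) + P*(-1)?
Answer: -425499/293074 ≈ -1.4518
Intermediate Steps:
l = -7
g(U) = -31 (g(U) = 6*(-4) - 7 = -24 - 7 = -31)
y(P) = P² + 2*P (y(P) = (P² + 3*P) - P = P² + 2*P)
-420/y(g(0)) + 321/(-326) = -420*(-1/(31*(2 - 31))) + 321/(-326) = -420/((-31*(-29))) + 321*(-1/326) = -420/899 - 321/326 = -425499/293074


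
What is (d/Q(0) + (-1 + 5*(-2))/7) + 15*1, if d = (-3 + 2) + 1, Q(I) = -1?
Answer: 94/7 ≈ 13.429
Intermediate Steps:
d = 0 (d = -1 + 1 = 0)
(d/Q(0) + (-1 + 5*(-2))/7) + 15*1 = (0/(-1) + (-1 + 5*(-2))/7) + 15*1 = (0*(-1) + (-1 - 10)*(⅐)) + 15 = (0 - 11*⅐) + 15 = (0 - 11/7) + 15 = -11/7 + 15 = 94/7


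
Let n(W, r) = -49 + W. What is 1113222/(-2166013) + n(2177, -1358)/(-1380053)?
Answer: -1540914636430/2989212738689 ≈ -0.51549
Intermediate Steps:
1113222/(-2166013) + n(2177, -1358)/(-1380053) = 1113222/(-2166013) + (-49 + 2177)/(-1380053) = 1113222*(-1/2166013) + 2128*(-1/1380053) = -1113222/2166013 - 2128/1380053 = -1540914636430/2989212738689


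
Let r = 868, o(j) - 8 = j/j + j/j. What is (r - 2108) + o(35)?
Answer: -1230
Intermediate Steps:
o(j) = 10 (o(j) = 8 + (j/j + j/j) = 8 + (1 + 1) = 8 + 2 = 10)
(r - 2108) + o(35) = (868 - 2108) + 10 = -1240 + 10 = -1230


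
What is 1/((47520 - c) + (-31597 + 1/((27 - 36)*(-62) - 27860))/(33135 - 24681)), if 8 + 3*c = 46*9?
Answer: 230811108/10936044754249 ≈ 2.1106e-5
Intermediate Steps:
c = 406/3 (c = -8/3 + (46*9)/3 = -8/3 + (1/3)*414 = -8/3 + 138 = 406/3 ≈ 135.33)
1/((47520 - c) + (-31597 + 1/((27 - 36)*(-62) - 27860))/(33135 - 24681)) = 1/((47520 - 1*406/3) + (-31597 + 1/((27 - 36)*(-62) - 27860))/(33135 - 24681)) = 1/((47520 - 406/3) + (-31597 + 1/(-9*(-62) - 27860))/8454) = 1/(142154/3 + (-31597 + 1/(558 - 27860))*(1/8454)) = 1/(142154/3 + (-31597 + 1/(-27302))*(1/8454)) = 1/(142154/3 + (-31597 - 1/27302)*(1/8454)) = 1/(142154/3 - 862661295/27302*1/8454) = 1/(142154/3 - 287553765/76937036) = 1/(10936044754249/230811108) = 230811108/10936044754249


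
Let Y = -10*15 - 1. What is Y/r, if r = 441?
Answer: -151/441 ≈ -0.34240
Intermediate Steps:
Y = -151 (Y = -150 - 1 = -151)
Y/r = -151/441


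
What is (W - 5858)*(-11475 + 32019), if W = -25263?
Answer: -639349824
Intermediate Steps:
(W - 5858)*(-11475 + 32019) = (-25263 - 5858)*(-11475 + 32019) = -31121*20544 = -639349824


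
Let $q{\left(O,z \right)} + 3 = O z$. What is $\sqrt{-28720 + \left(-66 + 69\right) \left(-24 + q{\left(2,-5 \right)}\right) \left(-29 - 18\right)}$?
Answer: $i \sqrt{23503} \approx 153.31 i$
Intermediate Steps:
$q{\left(O,z \right)} = -3 + O z$
$\sqrt{-28720 + \left(-66 + 69\right) \left(-24 + q{\left(2,-5 \right)}\right) \left(-29 - 18\right)} = \sqrt{-28720 + \left(-66 + 69\right) \left(-24 + \left(-3 + 2 \left(-5\right)\right)\right) \left(-29 - 18\right)} = \sqrt{-28720 + 3 \left(-24 - 13\right) \left(-47\right)} = \sqrt{-28720 + 3 \left(\left(-37\right) \left(-47\right)\right)} = \sqrt{-28720 + 3 \cdot 1739} = \sqrt{-28720 + 5217} = \sqrt{-23503} = i \sqrt{23503}$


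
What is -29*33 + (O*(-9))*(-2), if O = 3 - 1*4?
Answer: -975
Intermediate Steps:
O = -1 (O = 3 - 4 = -1)
-29*33 + (O*(-9))*(-2) = -29*33 - 1*(-9)*(-2) = -957 + 9*(-2) = -957 - 18 = -975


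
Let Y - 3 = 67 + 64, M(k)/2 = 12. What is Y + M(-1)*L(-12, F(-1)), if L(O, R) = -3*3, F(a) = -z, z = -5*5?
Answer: -82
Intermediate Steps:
z = -25
F(a) = 25 (F(a) = -1*(-25) = 25)
L(O, R) = -9
M(k) = 24 (M(k) = 2*12 = 24)
Y = 134 (Y = 3 + (67 + 64) = 3 + 131 = 134)
Y + M(-1)*L(-12, F(-1)) = 134 + 24*(-9) = 134 - 216 = -82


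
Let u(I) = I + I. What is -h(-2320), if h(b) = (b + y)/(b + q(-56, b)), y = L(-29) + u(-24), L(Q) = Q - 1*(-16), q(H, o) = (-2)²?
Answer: -2381/2316 ≈ -1.0281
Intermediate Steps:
q(H, o) = 4
u(I) = 2*I
L(Q) = 16 + Q (L(Q) = Q + 16 = 16 + Q)
y = -61 (y = (16 - 29) + 2*(-24) = -13 - 48 = -61)
h(b) = (-61 + b)/(4 + b) (h(b) = (b - 61)/(b + 4) = (-61 + b)/(4 + b))
-h(-2320) = -(-61 - 2320)/(4 - 2320) = -(-2381)/(-2316) = -(-1)*(-2381)/2316 = -1*2381/2316 = -2381/2316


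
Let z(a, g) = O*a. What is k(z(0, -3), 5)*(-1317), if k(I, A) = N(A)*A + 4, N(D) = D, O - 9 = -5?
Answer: -38193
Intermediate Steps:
O = 4 (O = 9 - 5 = 4)
z(a, g) = 4*a
k(I, A) = 4 + A² (k(I, A) = A*A + 4 = A² + 4 = 4 + A²)
k(z(0, -3), 5)*(-1317) = (4 + 5²)*(-1317) = (4 + 25)*(-1317) = 29*(-1317) = -38193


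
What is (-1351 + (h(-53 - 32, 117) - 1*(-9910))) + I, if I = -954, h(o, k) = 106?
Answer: 7711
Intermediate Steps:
(-1351 + (h(-53 - 32, 117) - 1*(-9910))) + I = (-1351 + (106 - 1*(-9910))) - 954 = (-1351 + (106 + 9910)) - 954 = (-1351 + 10016) - 954 = 8665 - 954 = 7711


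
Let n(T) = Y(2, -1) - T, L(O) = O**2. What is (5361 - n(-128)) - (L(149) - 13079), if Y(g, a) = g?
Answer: -3891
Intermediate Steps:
n(T) = 2 - T
(5361 - n(-128)) - (L(149) - 13079) = (5361 - (2 - 1*(-128))) - (149**2 - 13079) = (5361 - (2 + 128)) - (22201 - 13079) = (5361 - 1*130) - 1*9122 = (5361 - 130) - 9122 = 5231 - 9122 = -3891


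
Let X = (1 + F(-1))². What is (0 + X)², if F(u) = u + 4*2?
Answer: 4096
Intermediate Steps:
F(u) = 8 + u (F(u) = u + 8 = 8 + u)
X = 64 (X = (1 + (8 - 1))² = (1 + 7)² = 8² = 64)
(0 + X)² = (0 + 64)² = 64² = 4096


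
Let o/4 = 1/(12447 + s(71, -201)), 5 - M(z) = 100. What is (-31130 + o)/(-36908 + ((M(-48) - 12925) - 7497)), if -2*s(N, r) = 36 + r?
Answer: 780086662/1439013075 ≈ 0.54210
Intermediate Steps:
M(z) = -95 (M(z) = 5 - 1*100 = 5 - 100 = -95)
s(N, r) = -18 - r/2 (s(N, r) = -(36 + r)/2 = -18 - r/2)
o = 8/25059 (o = 4/(12447 + (-18 - ½*(-201))) = 4/(12447 + (-18 + 201/2)) = 4/(12447 + 165/2) = 4/(25059/2) = 4*(2/25059) = 8/25059 ≈ 0.00031925)
(-31130 + o)/(-36908 + ((M(-48) - 12925) - 7497)) = (-31130 + 8/25059)/(-36908 + ((-95 - 12925) - 7497)) = -780086662/(25059*(-36908 + (-13020 - 7497))) = -780086662/(25059*(-36908 - 20517)) = -780086662/25059/(-57425) = -780086662/25059*(-1/57425) = 780086662/1439013075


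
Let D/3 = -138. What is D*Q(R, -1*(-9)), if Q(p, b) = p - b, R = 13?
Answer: -1656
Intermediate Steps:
D = -414 (D = 3*(-138) = -414)
D*Q(R, -1*(-9)) = -414*(13 - (-1)*(-9)) = -414*(13 - 1*9) = -414*(13 - 9) = -414*4 = -1656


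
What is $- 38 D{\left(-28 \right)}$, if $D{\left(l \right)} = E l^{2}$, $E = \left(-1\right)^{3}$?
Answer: $29792$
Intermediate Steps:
$E = -1$
$D{\left(l \right)} = - l^{2}$
$- 38 D{\left(-28 \right)} = - 38 \left(- \left(-28\right)^{2}\right) = - 38 \left(\left(-1\right) 784\right) = \left(-38\right) \left(-784\right) = 29792$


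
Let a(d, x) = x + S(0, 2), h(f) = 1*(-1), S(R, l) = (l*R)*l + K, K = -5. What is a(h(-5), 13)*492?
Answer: 3936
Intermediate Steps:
S(R, l) = -5 + R*l**2 (S(R, l) = (l*R)*l - 5 = (R*l)*l - 5 = R*l**2 - 5 = -5 + R*l**2)
h(f) = -1
a(d, x) = -5 + x (a(d, x) = x + (-5 + 0*2**2) = x + (-5 + 0*4) = x + (-5 + 0) = x - 5 = -5 + x)
a(h(-5), 13)*492 = (-5 + 13)*492 = 8*492 = 3936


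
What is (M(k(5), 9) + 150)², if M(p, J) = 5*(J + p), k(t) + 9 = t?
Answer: 30625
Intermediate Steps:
k(t) = -9 + t
M(p, J) = 5*J + 5*p
(M(k(5), 9) + 150)² = ((5*9 + 5*(-9 + 5)) + 150)² = ((45 + 5*(-4)) + 150)² = ((45 - 20) + 150)² = (25 + 150)² = 175² = 30625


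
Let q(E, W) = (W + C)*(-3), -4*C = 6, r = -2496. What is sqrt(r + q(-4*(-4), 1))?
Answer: I*sqrt(9978)/2 ≈ 49.945*I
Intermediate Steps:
C = -3/2 (C = -1/4*6 = -3/2 ≈ -1.5000)
q(E, W) = 9/2 - 3*W (q(E, W) = (W - 3/2)*(-3) = (-3/2 + W)*(-3) = 9/2 - 3*W)
sqrt(r + q(-4*(-4), 1)) = sqrt(-2496 + (9/2 - 3*1)) = sqrt(-2496 + (9/2 - 3)) = sqrt(-2496 + 3/2) = sqrt(-4989/2) = I*sqrt(9978)/2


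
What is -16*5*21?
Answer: -1680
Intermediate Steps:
-16*5*21 = -80*21 = -1680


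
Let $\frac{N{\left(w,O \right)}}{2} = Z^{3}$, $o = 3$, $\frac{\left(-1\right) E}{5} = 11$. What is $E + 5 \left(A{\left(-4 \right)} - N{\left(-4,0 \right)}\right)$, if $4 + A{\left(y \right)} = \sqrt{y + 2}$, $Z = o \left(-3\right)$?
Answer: $7215 + 5 i \sqrt{2} \approx 7215.0 + 7.0711 i$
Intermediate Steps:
$E = -55$ ($E = \left(-5\right) 11 = -55$)
$Z = -9$ ($Z = 3 \left(-3\right) = -9$)
$N{\left(w,O \right)} = -1458$ ($N{\left(w,O \right)} = 2 \left(-9\right)^{3} = 2 \left(-729\right) = -1458$)
$A{\left(y \right)} = -4 + \sqrt{2 + y}$ ($A{\left(y \right)} = -4 + \sqrt{y + 2} = -4 + \sqrt{2 + y}$)
$E + 5 \left(A{\left(-4 \right)} - N{\left(-4,0 \right)}\right) = -55 + 5 \left(\left(-4 + \sqrt{2 - 4}\right) - -1458\right) = -55 + 5 \left(\left(-4 + \sqrt{-2}\right) + 1458\right) = -55 + 5 \left(\left(-4 + i \sqrt{2}\right) + 1458\right) = -55 + 5 \left(1454 + i \sqrt{2}\right) = -55 + \left(7270 + 5 i \sqrt{2}\right) = 7215 + 5 i \sqrt{2}$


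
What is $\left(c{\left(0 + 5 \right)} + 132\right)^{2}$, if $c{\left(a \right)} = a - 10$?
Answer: $16129$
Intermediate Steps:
$c{\left(a \right)} = -10 + a$
$\left(c{\left(0 + 5 \right)} + 132\right)^{2} = \left(\left(-10 + \left(0 + 5\right)\right) + 132\right)^{2} = \left(\left(-10 + 5\right) + 132\right)^{2} = \left(-5 + 132\right)^{2} = 127^{2} = 16129$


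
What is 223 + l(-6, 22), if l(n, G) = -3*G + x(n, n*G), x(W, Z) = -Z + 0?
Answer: 289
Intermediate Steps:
x(W, Z) = -Z
l(n, G) = -3*G - G*n (l(n, G) = -3*G - n*G = -3*G - G*n)
223 + l(-6, 22) = 223 + 22*(-3 - 1*(-6)) = 223 + 22*(-3 + 6) = 223 + 22*3 = 223 + 66 = 289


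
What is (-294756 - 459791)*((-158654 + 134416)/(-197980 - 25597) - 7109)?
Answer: 1199265423276285/223577 ≈ 5.3640e+9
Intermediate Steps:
(-294756 - 459791)*((-158654 + 134416)/(-197980 - 25597) - 7109) = -754547*(-24238/(-223577) - 7109) = -754547*(-24238*(-1/223577) - 7109) = -754547*(24238/223577 - 7109) = -754547*(-1589384655/223577) = 1199265423276285/223577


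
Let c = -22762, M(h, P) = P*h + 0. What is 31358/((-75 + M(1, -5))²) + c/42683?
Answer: 596388357/136585600 ≈ 4.3664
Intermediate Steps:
M(h, P) = P*h
31358/((-75 + M(1, -5))²) + c/42683 = 31358/((-75 - 5*1)²) - 22762/42683 = 31358/((-75 - 5)²) - 22762*1/42683 = 31358/((-80)²) - 22762/42683 = 31358/6400 - 22762/42683 = 31358*(1/6400) - 22762/42683 = 15679/3200 - 22762/42683 = 596388357/136585600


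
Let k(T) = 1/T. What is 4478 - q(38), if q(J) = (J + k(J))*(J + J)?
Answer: 1588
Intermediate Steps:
k(T) = 1/T
q(J) = 2*J*(J + 1/J) (q(J) = (J + 1/J)*(J + J) = (J + 1/J)*(2*J) = 2*J*(J + 1/J))
4478 - q(38) = 4478 - (2 + 2*38²) = 4478 - (2 + 2*1444) = 4478 - (2 + 2888) = 4478 - 1*2890 = 4478 - 2890 = 1588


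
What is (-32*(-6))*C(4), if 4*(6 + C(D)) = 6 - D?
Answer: -1056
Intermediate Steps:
C(D) = -9/2 - D/4 (C(D) = -6 + (6 - D)/4 = -6 + (3/2 - D/4) = -9/2 - D/4)
(-32*(-6))*C(4) = (-32*(-6))*(-9/2 - ¼*4) = 192*(-9/2 - 1) = 192*(-11/2) = -1056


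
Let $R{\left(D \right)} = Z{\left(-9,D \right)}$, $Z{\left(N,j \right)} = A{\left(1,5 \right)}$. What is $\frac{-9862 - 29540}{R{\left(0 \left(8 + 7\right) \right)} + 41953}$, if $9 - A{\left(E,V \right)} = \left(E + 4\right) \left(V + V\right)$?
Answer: $- \frac{19701}{20956} \approx -0.94011$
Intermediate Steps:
$A{\left(E,V \right)} = 9 - 2 V \left(4 + E\right)$ ($A{\left(E,V \right)} = 9 - \left(E + 4\right) \left(V + V\right) = 9 - \left(4 + E\right) 2 V = 9 - 2 V \left(4 + E\right)$)
$Z{\left(N,j \right)} = -41$ ($Z{\left(N,j \right)} = 9 - 40 - 2 \cdot 5 = 9 - 40 - 10 = -41$)
$R{\left(D \right)} = -41$
$\frac{-9862 - 29540}{R{\left(0 \left(8 + 7\right) \right)} + 41953} = \frac{-9862 - 29540}{-41 + 41953} = - \frac{39402}{41912} = \left(-39402\right) \frac{1}{41912} = - \frac{19701}{20956}$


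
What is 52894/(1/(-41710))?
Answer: -2206208740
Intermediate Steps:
52894/(1/(-41710)) = 52894/(-1/41710) = 52894*(-41710) = -2206208740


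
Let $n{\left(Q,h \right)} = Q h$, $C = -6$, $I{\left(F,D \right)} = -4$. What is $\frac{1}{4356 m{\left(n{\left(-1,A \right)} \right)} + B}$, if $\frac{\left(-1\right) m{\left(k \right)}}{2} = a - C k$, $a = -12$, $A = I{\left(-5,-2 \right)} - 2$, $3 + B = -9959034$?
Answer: $- \frac{1}{10168125} \approx -9.8347 \cdot 10^{-8}$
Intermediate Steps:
$B = -9959037$ ($B = -3 - 9959034 = -9959037$)
$A = -6$ ($A = -4 - 2 = -6$)
$m{\left(k \right)} = 24 - 12 k$ ($m{\left(k \right)} = - 2 \left(-12 - - 6 k\right) = - 2 \left(-12 + 6 k\right) = 24 - 12 k$)
$\frac{1}{4356 m{\left(n{\left(-1,A \right)} \right)} + B} = \frac{1}{4356 \left(24 - 12 \left(\left(-1\right) \left(-6\right)\right)\right) - 9959037} = \frac{1}{4356 \left(24 - 72\right) - 9959037} = \frac{1}{4356 \left(-48\right) - 9959037} = \frac{1}{-209088 - 9959037} = \frac{1}{-10168125} = - \frac{1}{10168125}$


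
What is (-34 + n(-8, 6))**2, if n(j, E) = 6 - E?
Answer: 1156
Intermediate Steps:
(-34 + n(-8, 6))**2 = (-34 + (6 - 1*6))**2 = (-34 + (6 - 6))**2 = (-34 + 0)**2 = (-34)**2 = 1156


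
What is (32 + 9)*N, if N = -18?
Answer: -738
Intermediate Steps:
(32 + 9)*N = (32 + 9)*(-18) = 41*(-18) = -738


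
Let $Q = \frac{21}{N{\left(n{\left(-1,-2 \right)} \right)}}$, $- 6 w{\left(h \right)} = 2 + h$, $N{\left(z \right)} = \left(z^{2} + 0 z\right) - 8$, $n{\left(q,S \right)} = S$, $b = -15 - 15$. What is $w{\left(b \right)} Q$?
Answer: $- \frac{49}{2} \approx -24.5$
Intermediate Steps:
$b = -30$
$N{\left(z \right)} = -8 + z^{2}$ ($N{\left(z \right)} = \left(z^{2} + 0\right) - 8 = z^{2} - 8 = -8 + z^{2}$)
$w{\left(h \right)} = - \frac{1}{3} - \frac{h}{6}$ ($w{\left(h \right)} = - \frac{2 + h}{6} = - \frac{1}{3} - \frac{h}{6}$)
$Q = - \frac{21}{4}$ ($Q = \frac{21}{-8 + \left(-2\right)^{2}} = \frac{21}{-8 + 4} = \frac{21}{-4} = 21 \left(- \frac{1}{4}\right) = - \frac{21}{4} \approx -5.25$)
$w{\left(b \right)} Q = \left(- \frac{1}{3} - -5\right) \left(- \frac{21}{4}\right) = \left(- \frac{1}{3} + 5\right) \left(- \frac{21}{4}\right) = \frac{14}{3} \left(- \frac{21}{4}\right) = - \frac{49}{2}$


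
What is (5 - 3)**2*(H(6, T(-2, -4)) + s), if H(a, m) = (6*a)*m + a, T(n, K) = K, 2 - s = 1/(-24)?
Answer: -3263/6 ≈ -543.83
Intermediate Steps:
s = 49/24 (s = 2 - 1/(-24) = 2 - 1*(-1/24) = 2 + 1/24 = 49/24 ≈ 2.0417)
H(a, m) = a + 6*a*m (H(a, m) = 6*a*m + a = a + 6*a*m)
(5 - 3)**2*(H(6, T(-2, -4)) + s) = (5 - 3)**2*(6*(1 + 6*(-4)) + 49/24) = 2**2*(6*(1 - 24) + 49/24) = 4*(6*(-23) + 49/24) = 4*(-138 + 49/24) = 4*(-3263/24) = -3263/6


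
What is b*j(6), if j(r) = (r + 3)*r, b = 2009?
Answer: 108486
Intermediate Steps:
j(r) = r*(3 + r) (j(r) = (3 + r)*r = r*(3 + r))
b*j(6) = 2009*(6*(3 + 6)) = 2009*(6*9) = 2009*54 = 108486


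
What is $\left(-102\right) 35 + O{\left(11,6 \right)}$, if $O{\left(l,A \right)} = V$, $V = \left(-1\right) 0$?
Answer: $-3570$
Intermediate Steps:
$V = 0$
$O{\left(l,A \right)} = 0$
$\left(-102\right) 35 + O{\left(11,6 \right)} = \left(-102\right) 35 + 0 = -3570 + 0 = -3570$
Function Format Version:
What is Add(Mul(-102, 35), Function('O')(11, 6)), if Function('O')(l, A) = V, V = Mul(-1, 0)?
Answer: -3570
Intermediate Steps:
V = 0
Function('O')(l, A) = 0
Add(Mul(-102, 35), Function('O')(11, 6)) = Add(Mul(-102, 35), 0) = Add(-3570, 0) = -3570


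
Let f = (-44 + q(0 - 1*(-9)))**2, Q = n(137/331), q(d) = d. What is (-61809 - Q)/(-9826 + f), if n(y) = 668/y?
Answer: 8688941/1178337 ≈ 7.3739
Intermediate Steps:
Q = 221108/137 (Q = 668/((137/331)) = 668/((137*(1/331))) = 668/(137/331) = 668*(331/137) = 221108/137 ≈ 1613.9)
f = 1225 (f = (-44 + (0 - 1*(-9)))**2 = (-44 + (0 + 9))**2 = (-44 + 9)**2 = (-35)**2 = 1225)
(-61809 - Q)/(-9826 + f) = (-61809 - 1*221108/137)/(-9826 + 1225) = (-61809 - 221108/137)/(-8601) = -8688941/137*(-1/8601) = 8688941/1178337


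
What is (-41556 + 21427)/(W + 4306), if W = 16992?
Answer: -20129/21298 ≈ -0.94511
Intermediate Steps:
(-41556 + 21427)/(W + 4306) = (-41556 + 21427)/(16992 + 4306) = -20129/21298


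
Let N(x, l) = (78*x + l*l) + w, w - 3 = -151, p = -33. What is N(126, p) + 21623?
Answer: 32392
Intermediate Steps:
w = -148 (w = 3 - 151 = -148)
N(x, l) = -148 + l² + 78*x (N(x, l) = (78*x + l*l) - 148 = (78*x + l²) - 148 = (l² + 78*x) - 148 = -148 + l² + 78*x)
N(126, p) + 21623 = (-148 + (-33)² + 78*126) + 21623 = (-148 + 1089 + 9828) + 21623 = 10769 + 21623 = 32392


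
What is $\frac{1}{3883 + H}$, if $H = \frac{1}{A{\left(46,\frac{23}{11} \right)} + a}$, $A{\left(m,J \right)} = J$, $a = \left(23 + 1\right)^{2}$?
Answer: $\frac{6359}{24692008} \approx 0.00025753$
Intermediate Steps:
$a = 576$ ($a = 24^{2} = 576$)
$H = \frac{11}{6359}$ ($H = \frac{1}{\frac{23}{11} + 576} = \frac{1}{\frac{6359}{11}} = \frac{11}{6359} \approx 0.0017298$)
$\frac{1}{3883 + H} = \frac{1}{3883 + \frac{11}{6359}} = \frac{1}{\frac{24692008}{6359}} = \frac{6359}{24692008}$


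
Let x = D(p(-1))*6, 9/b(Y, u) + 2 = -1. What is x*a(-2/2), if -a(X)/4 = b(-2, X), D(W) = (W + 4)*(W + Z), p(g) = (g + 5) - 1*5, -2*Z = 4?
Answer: -648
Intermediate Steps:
Z = -2 (Z = -½*4 = -2)
b(Y, u) = -3 (b(Y, u) = 9/(-2 - 1) = 9/(-3) = 9*(-⅓) = -3)
p(g) = g (p(g) = (5 + g) - 5 = g)
D(W) = (-2 + W)*(4 + W) (D(W) = (W + 4)*(W - 2) = (4 + W)*(-2 + W) = (-2 + W)*(4 + W))
a(X) = 12 (a(X) = -4*(-3) = 12)
x = -54 (x = (-8 + (-1)² + 2*(-1))*6 = (-8 + 1 - 2)*6 = -9*6 = -54)
x*a(-2/2) = -54*12 = -648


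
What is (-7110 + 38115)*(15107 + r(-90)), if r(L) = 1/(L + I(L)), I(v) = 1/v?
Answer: 3794445135585/8101 ≈ 4.6839e+8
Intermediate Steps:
r(L) = 1/(L + 1/L)
(-7110 + 38115)*(15107 + r(-90)) = (-7110 + 38115)*(15107 - 90/(1 + (-90)²)) = 31005*(15107 - 90/(1 + 8100)) = 31005*(15107 - 90/8101) = 31005*(122381717/8101) = 3794445135585/8101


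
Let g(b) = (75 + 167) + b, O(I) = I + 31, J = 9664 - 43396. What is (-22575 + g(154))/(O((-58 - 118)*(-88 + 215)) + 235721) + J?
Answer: -7198430979/213400 ≈ -33732.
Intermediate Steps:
J = -33732
O(I) = 31 + I
g(b) = 242 + b
(-22575 + g(154))/(O((-58 - 118)*(-88 + 215)) + 235721) + J = (-22575 + (242 + 154))/((31 + (-58 - 118)*(-88 + 215)) + 235721) - 33732 = (-22575 + 396)/((31 - 176*127) + 235721) - 33732 = -22179/((31 - 22352) + 235721) - 33732 = -22179/(-22321 + 235721) - 33732 = -22179/213400 - 33732 = -7198430979/213400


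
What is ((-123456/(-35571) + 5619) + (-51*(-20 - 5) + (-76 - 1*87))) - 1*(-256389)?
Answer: 3119854992/11857 ≈ 2.6312e+5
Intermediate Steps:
((-123456/(-35571) + 5619) + (-51*(-20 - 5) + (-76 - 1*87))) - 1*(-256389) = ((-123456*(-1/35571) + 5619) + (-51*(-25) + (-76 - 87))) + 256389 = ((41152/11857 + 5619) + (1275 - 163)) + 256389 = (66665635/11857 + 1112) + 256389 = 79850619/11857 + 256389 = 3119854992/11857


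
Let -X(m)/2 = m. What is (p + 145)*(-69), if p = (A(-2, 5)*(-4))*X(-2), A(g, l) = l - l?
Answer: -10005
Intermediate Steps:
X(m) = -2*m
A(g, l) = 0
p = 0 (p = (0*(-4))*(-2*(-2)) = 0*4 = 0)
(p + 145)*(-69) = (0 + 145)*(-69) = 145*(-69) = -10005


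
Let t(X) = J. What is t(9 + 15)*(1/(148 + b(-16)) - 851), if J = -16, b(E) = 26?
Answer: 1184584/87 ≈ 13616.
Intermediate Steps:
t(X) = -16
t(9 + 15)*(1/(148 + b(-16)) - 851) = -16*(1/(148 + 26) - 851) = -16*(1/174 - 851) = -16*(-148073/174) = 1184584/87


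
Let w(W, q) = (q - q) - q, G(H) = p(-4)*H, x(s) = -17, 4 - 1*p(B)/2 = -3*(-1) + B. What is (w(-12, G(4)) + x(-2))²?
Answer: 3249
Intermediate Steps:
p(B) = 2 - 2*B (p(B) = 8 - 2*(-3*(-1) + B) = 8 - 2*(3 + B) = 8 + (-6 - 2*B) = 2 - 2*B)
G(H) = 10*H (G(H) = (2 - 2*(-4))*H = (2 + 8)*H = 10*H)
w(W, q) = -q (w(W, q) = 0 - q = -q)
(w(-12, G(4)) + x(-2))² = (-10*4 - 17)² = (-1*40 - 17)² = (-40 - 17)² = (-57)² = 3249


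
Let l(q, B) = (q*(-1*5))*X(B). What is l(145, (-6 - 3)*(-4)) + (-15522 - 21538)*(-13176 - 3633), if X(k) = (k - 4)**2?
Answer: 622199140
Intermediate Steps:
X(k) = (-4 + k)**2
l(q, B) = -5*q*(-4 + B)**2 (l(q, B) = (q*(-1*5))*(-4 + B)**2 = (q*(-5))*(-4 + B)**2 = (-5*q)*(-4 + B)**2 = -5*q*(-4 + B)**2)
l(145, (-6 - 3)*(-4)) + (-15522 - 21538)*(-13176 - 3633) = -5*145*(-4 + (-6 - 3)*(-4))**2 + (-15522 - 21538)*(-13176 - 3633) = -5*145*(-4 - 9*(-4))**2 - 37060*(-16809) = -5*145*(-4 + 36)**2 + 622941540 = -5*145*32**2 + 622941540 = -5*145*1024 + 622941540 = -742400 + 622941540 = 622199140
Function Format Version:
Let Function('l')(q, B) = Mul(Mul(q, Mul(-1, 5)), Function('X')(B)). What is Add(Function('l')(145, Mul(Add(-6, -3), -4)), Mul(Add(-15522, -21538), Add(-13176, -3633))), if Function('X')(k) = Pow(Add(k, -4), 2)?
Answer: 622199140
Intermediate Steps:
Function('X')(k) = Pow(Add(-4, k), 2)
Function('l')(q, B) = Mul(-5, q, Pow(Add(-4, B), 2)) (Function('l')(q, B) = Mul(Mul(q, Mul(-1, 5)), Pow(Add(-4, B), 2)) = Mul(Mul(q, -5), Pow(Add(-4, B), 2)) = Mul(Mul(-5, q), Pow(Add(-4, B), 2)) = Mul(-5, q, Pow(Add(-4, B), 2)))
Add(Function('l')(145, Mul(Add(-6, -3), -4)), Mul(Add(-15522, -21538), Add(-13176, -3633))) = Add(Mul(-5, 145, Pow(Add(-4, Mul(Add(-6, -3), -4)), 2)), Mul(Add(-15522, -21538), Add(-13176, -3633))) = Add(Mul(-5, 145, Pow(Add(-4, Mul(-9, -4)), 2)), Mul(-37060, -16809)) = Add(Mul(-5, 145, Pow(Add(-4, 36), 2)), 622941540) = Add(Mul(-5, 145, Pow(32, 2)), 622941540) = Add(Mul(-5, 145, 1024), 622941540) = Add(-742400, 622941540) = 622199140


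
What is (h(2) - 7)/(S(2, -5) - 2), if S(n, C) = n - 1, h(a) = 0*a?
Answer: 7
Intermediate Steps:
h(a) = 0
S(n, C) = -1 + n
(h(2) - 7)/(S(2, -5) - 2) = (0 - 7)/((-1 + 2) - 2) = -7/(1 - 2) = -7/(-1) = -1*(-7) = 7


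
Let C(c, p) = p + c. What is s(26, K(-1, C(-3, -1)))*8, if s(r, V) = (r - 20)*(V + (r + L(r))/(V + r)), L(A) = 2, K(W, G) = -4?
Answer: -1440/11 ≈ -130.91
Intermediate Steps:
C(c, p) = c + p
s(r, V) = (-20 + r)*(V + (2 + r)/(V + r)) (s(r, V) = (r - 20)*(V + (r + 2)/(V + r)) = (-20 + r)*(V + (2 + r)/(V + r)))
s(26, K(-1, C(-3, -1)))*8 = ((-40 + 26² - 20*(-4)² - 18*26 - 4*26² + 26*(-4)² - 20*(-4)*26)/(-4 + 26))*8 = ((-40 + 676 - 20*16 - 468 - 4*676 + 26*16 + 2080)/22)*8 = ((-40 + 676 - 320 - 468 - 2704 + 416 + 2080)/22)*8 = ((1/22)*(-360))*8 = -180/11*8 = -1440/11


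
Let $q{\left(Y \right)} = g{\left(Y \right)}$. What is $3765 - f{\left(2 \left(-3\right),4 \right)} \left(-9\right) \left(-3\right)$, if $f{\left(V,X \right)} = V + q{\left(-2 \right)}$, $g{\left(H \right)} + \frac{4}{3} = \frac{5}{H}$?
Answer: $\frac{8061}{2} \approx 4030.5$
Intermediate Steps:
$g{\left(H \right)} = - \frac{4}{3} + \frac{5}{H}$
$q{\left(Y \right)} = - \frac{4}{3} + \frac{5}{Y}$
$f{\left(V,X \right)} = - \frac{23}{6} + V$ ($f{\left(V,X \right)} = V + \left(- \frac{4}{3} + \frac{5}{-2}\right) = V + \left(- \frac{4}{3} + 5 \left(- \frac{1}{2}\right)\right) = V - \frac{23}{6} = - \frac{23}{6} + V$)
$3765 - f{\left(2 \left(-3\right),4 \right)} \left(-9\right) \left(-3\right) = 3765 - \left(- \frac{23}{6} + 2 \left(-3\right)\right) \left(-9\right) \left(-3\right) = 3765 - \left(- \frac{23}{6} - 6\right) \left(-9\right) \left(-3\right) = 3765 - \left(- \frac{59}{6}\right) \left(-9\right) \left(-3\right) = 3765 - \frac{177}{2} \left(-3\right) = 3765 - - \frac{531}{2} = 3765 + \frac{531}{2} = \frac{8061}{2}$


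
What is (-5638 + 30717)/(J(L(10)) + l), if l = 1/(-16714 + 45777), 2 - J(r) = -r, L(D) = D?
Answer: 728870977/348757 ≈ 2089.9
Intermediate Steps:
J(r) = 2 + r (J(r) = 2 - (-1)*r = 2 + r)
l = 1/29063 ≈ 3.4408e-5
(-5638 + 30717)/(J(L(10)) + l) = (-5638 + 30717)/((2 + 10) + 1/29063) = 25079/(12 + 1/29063) = 25079/(348757/29063) = 25079*(29063/348757) = 728870977/348757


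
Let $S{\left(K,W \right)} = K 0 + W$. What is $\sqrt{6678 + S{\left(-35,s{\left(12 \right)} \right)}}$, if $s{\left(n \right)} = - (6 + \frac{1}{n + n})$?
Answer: $\frac{\sqrt{960762}}{12} \approx 81.682$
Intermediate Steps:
$s{\left(n \right)} = -6 - \frac{1}{2 n}$ ($s{\left(n \right)} = - (6 + \frac{1}{2 n}) = -6 - \frac{1}{2 n}$)
$S{\left(K,W \right)} = W$ ($S{\left(K,W \right)} = 0 + W = W$)
$\sqrt{6678 + S{\left(-35,s{\left(12 \right)} \right)}} = \sqrt{6678 - \left(6 + \frac{1}{2 \cdot 12}\right)} = \sqrt{6678 - \frac{145}{24}} = \sqrt{\frac{160127}{24}} = \frac{\sqrt{960762}}{12}$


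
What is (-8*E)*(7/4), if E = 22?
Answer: -308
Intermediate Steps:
(-8*E)*(7/4) = (-8*22)*(7/4) = -1232/4 = -176*7/4 = -308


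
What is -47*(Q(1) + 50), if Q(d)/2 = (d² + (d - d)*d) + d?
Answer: -2538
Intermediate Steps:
Q(d) = 2*d + 2*d² (Q(d) = 2*((d² + (d - d)*d) + d) = 2*((d² + 0*d) + d) = 2*((d² + 0) + d) = 2*(d² + d) = 2*(d + d²) = 2*d + 2*d²)
-47*(Q(1) + 50) = -47*(2*1*(1 + 1) + 50) = -47*(2*1*2 + 50) = -47*(4 + 50) = -47*54 = -2538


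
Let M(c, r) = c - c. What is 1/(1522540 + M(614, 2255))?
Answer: 1/1522540 ≈ 6.5680e-7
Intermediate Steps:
M(c, r) = 0
1/(1522540 + M(614, 2255)) = 1/(1522540 + 0) = 1/1522540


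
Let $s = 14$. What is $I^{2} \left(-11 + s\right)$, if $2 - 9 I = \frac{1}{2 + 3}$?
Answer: $\frac{3}{25} \approx 0.12$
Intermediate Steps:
$I = \frac{1}{5}$ ($I = \frac{2}{9} - \frac{1}{9 \left(2 + 3\right)} = \frac{2}{9} - \frac{1}{9 \cdot 5} = \frac{2}{9} - \frac{1}{45} = \frac{1}{5} \approx 0.2$)
$I^{2} \left(-11 + s\right) = \frac{-11 + 14}{25} = \frac{1}{25} \cdot 3 = \frac{3}{25}$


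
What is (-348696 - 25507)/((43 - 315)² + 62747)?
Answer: -374203/136731 ≈ -2.7368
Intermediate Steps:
(-348696 - 25507)/((43 - 315)² + 62747) = -374203/((-272)² + 62747) = -374203/(73984 + 62747) = -374203/136731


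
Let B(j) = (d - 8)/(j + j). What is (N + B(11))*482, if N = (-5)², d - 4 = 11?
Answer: 134237/11 ≈ 12203.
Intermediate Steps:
d = 15 (d = 4 + 11 = 15)
N = 25
B(j) = 7/(2*j) (B(j) = (15 - 8)/(j + j) = 7/((2*j)) = 7*(1/(2*j)) = 7/(2*j))
(N + B(11))*482 = (25 + (7/2)/11)*482 = (25 + (7/2)*(1/11))*482 = (25 + 7/22)*482 = (557/22)*482 = 134237/11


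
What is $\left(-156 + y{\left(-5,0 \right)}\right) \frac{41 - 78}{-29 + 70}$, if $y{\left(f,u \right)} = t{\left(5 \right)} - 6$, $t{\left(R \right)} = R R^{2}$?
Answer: $\frac{1369}{41} \approx 33.39$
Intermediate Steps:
$t{\left(R \right)} = R^{3}$
$y{\left(f,u \right)} = 119$ ($y{\left(f,u \right)} = 5^{3} - 6 = 125 - 6 = 119$)
$\left(-156 + y{\left(-5,0 \right)}\right) \frac{41 - 78}{-29 + 70} = \left(-156 + 119\right) \frac{41 - 78}{-29 + 70} = - 37 \left(- \frac{37}{41}\right) = - 37 \left(\left(-37\right) \frac{1}{41}\right) = \left(-37\right) \left(- \frac{37}{41}\right) = \frac{1369}{41}$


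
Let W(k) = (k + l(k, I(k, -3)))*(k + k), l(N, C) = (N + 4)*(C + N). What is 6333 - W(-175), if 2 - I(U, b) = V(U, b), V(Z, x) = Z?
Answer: -174617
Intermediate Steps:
I(U, b) = 2 - U
l(N, C) = (4 + N)*(C + N)
W(k) = 2*k*(8 + k + k² + k*(2 - k)) (W(k) = (k + (k² + 4*(2 - k) + 4*k + (2 - k)*k))*(k + k) = (k + (k² + (8 - 4*k) + 4*k + k*(2 - k)))*(2*k) = (k + (8 + k² + k*(2 - k)))*(2*k) = (8 + k + k² + k*(2 - k))*(2*k) = 2*k*(8 + k + k² + k*(2 - k)))
6333 - W(-175) = 6333 - 2*(-175)*(8 + 3*(-175)) = 6333 - 2*(-175)*(8 - 525) = 6333 - 2*(-175)*(-517) = 6333 - 1*180950 = 6333 - 180950 = -174617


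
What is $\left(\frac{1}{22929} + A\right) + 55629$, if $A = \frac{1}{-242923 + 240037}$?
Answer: $\frac{409015891787}{7352566} \approx 55629.0$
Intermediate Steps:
$A = - \frac{1}{2886}$ ($A = \frac{1}{-2886} = - \frac{1}{2886} \approx -0.0003465$)
$\left(\frac{1}{22929} + A\right) + 55629 = \left(\frac{1}{22929} - \frac{1}{2886}\right) + 55629 = - \frac{2227}{7352566} + 55629 = \frac{409015891787}{7352566}$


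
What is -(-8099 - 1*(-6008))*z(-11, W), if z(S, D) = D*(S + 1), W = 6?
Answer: -125460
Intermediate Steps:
z(S, D) = D*(1 + S)
-(-8099 - 1*(-6008))*z(-11, W) = -(-8099 - 1*(-6008))*6*(1 - 11) = -(-8099 + 6008)*6*(-10) = -(-2091)*(-60) = -1*125460 = -125460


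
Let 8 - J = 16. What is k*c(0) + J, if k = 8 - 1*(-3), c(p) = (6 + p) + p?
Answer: 58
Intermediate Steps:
c(p) = 6 + 2*p
k = 11 (k = 8 + 3 = 11)
J = -8 (J = 8 - 1*16 = 8 - 16 = -8)
k*c(0) + J = 11*(6 + 2*0) - 8 = 11*(6 + 0) - 8 = 11*6 - 8 = 66 - 8 = 58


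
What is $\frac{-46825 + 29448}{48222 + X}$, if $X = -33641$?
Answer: $- \frac{17377}{14581} \approx -1.1918$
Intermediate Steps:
$\frac{-46825 + 29448}{48222 + X} = \frac{-46825 + 29448}{48222 - 33641} = - \frac{17377}{14581}$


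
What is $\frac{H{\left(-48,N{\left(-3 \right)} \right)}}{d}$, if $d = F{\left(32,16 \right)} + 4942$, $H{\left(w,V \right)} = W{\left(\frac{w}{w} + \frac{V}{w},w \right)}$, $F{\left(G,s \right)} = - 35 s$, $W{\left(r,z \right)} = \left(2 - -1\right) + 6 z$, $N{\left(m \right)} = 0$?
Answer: $- \frac{285}{4382} \approx -0.065039$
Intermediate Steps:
$W{\left(r,z \right)} = 3 + 6 z$ ($W{\left(r,z \right)} = \left(2 + 1\right) + 6 z = 3 + 6 z$)
$H{\left(w,V \right)} = 3 + 6 w$
$d = 4382$ ($d = \left(-35\right) 16 + 4942 = -560 + 4942 = 4382$)
$\frac{H{\left(-48,N{\left(-3 \right)} \right)}}{d} = \frac{3 + 6 \left(-48\right)}{4382} = \left(3 - 288\right) \frac{1}{4382} = \left(-285\right) \frac{1}{4382} = - \frac{285}{4382}$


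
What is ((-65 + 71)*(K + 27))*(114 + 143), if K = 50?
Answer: 118734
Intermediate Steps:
((-65 + 71)*(K + 27))*(114 + 143) = ((-65 + 71)*(50 + 27))*(114 + 143) = (6*77)*257 = 462*257 = 118734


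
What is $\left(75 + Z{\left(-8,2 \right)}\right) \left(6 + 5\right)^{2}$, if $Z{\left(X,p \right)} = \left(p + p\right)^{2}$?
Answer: $11011$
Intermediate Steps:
$Z{\left(X,p \right)} = 4 p^{2}$ ($Z{\left(X,p \right)} = \left(2 p\right)^{2} = 4 p^{2}$)
$\left(75 + Z{\left(-8,2 \right)}\right) \left(6 + 5\right)^{2} = \left(75 + 4 \cdot 2^{2}\right) \left(6 + 5\right)^{2} = \left(75 + 4 \cdot 4\right) 11^{2} = \left(75 + 16\right) 121 = 91 \cdot 121 = 11011$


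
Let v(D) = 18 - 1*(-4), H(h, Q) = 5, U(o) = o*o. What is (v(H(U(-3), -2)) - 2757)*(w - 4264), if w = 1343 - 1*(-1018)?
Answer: 5204705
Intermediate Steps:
U(o) = o²
v(D) = 22 (v(D) = 18 + 4 = 22)
w = 2361 (w = 1343 + 1018 = 2361)
(v(H(U(-3), -2)) - 2757)*(w - 4264) = (22 - 2757)*(2361 - 4264) = -2735*(-1903) = 5204705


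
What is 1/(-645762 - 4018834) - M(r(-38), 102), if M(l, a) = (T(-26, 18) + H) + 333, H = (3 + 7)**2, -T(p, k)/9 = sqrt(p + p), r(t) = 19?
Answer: -2019770069/4664596 + 18*I*sqrt(13) ≈ -433.0 + 64.9*I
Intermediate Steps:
T(p, k) = -9*sqrt(2)*sqrt(p) (T(p, k) = -9*sqrt(p + p) = -9*sqrt(2)*sqrt(p))
H = 100 (H = 10**2 = 100)
M(l, a) = 433 - 18*I*sqrt(13) (M(l, a) = (-9*sqrt(2)*sqrt(-26) + 100) + 333 = (-9*sqrt(2)*I*sqrt(26) + 100) + 333 = (-18*I*sqrt(13) + 100) + 333 = (100 - 18*I*sqrt(13)) + 333 = 433 - 18*I*sqrt(13))
1/(-645762 - 4018834) - M(r(-38), 102) = 1/(-645762 - 4018834) - (433 - 18*I*sqrt(13)) = 1/(-4664596) + (-433 + 18*I*sqrt(13)) = -1/4664596 + (-433 + 18*I*sqrt(13)) = -2019770069/4664596 + 18*I*sqrt(13)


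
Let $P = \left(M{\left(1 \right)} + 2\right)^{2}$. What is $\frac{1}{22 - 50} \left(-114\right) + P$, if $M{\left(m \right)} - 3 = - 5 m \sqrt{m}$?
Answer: $\frac{57}{14} \approx 4.0714$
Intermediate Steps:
$M{\left(m \right)} = 3 - 5 m^{\frac{3}{2}}$ ($M{\left(m \right)} = 3 + - 5 m \sqrt{m} = 3 - 5 m^{\frac{3}{2}}$)
$P = 0$ ($P = \left(\left(3 - 5 \cdot 1^{\frac{3}{2}}\right) + 2\right)^{2} = \left(\left(3 - 5\right) + 2\right)^{2} = \left(-2 + 2\right)^{2} = 0^{2} = 0$)
$\frac{1}{22 - 50} \left(-114\right) + P = \frac{1}{22 - 50} \left(-114\right) + 0 = \frac{1}{-28} \left(-114\right) + 0 = \left(- \frac{1}{28}\right) \left(-114\right) + 0 = \frac{57}{14} + 0 = \frac{57}{14}$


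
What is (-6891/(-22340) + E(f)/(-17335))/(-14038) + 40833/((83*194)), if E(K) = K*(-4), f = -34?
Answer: 22198308063081161/8753708393527640 ≈ 2.5359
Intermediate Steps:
E(K) = -4*K
(-6891/(-22340) + E(f)/(-17335))/(-14038) + 40833/((83*194)) = (-6891/(-22340) - 4*(-34)/(-17335))/(-14038) + 40833/((83*194)) = (-6891*(-1/22340) + 136*(-1/17335))*(-1/14038) + 40833/16102 = (6891/22340 - 136/17335)*(-1/14038) + 40833*(1/16102) = (23283449/77452780)*(-1/14038) + 40833/16102 = -23283449/1087282125640 + 40833/16102 = 22198308063081161/8753708393527640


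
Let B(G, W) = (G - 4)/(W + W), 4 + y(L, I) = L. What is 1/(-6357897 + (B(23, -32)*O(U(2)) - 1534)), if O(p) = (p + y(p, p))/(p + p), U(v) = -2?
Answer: -32/203501811 ≈ -1.5725e-7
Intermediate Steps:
y(L, I) = -4 + L
B(G, W) = (-4 + G)/(2*W) (B(G, W) = (-4 + G)/((2*W)) = (-4 + G)*(1/(2*W)) = (-4 + G)/(2*W))
O(p) = (-4 + 2*p)/(2*p) (O(p) = (p + (-4 + p))/(p + p) = (-4 + 2*p)/((2*p)) = (-4 + 2*p)*(1/(2*p)) = (-4 + 2*p)/(2*p))
1/(-6357897 + (B(23, -32)*O(U(2)) - 1534)) = 1/(-6357897 + (((1/2)*(-4 + 23)/(-32))*((-2 - 2)/(-2)) - 1534)) = 1/(-6357897 + (((1/2)*(-1/32)*19)*(-1/2*(-4)) - 1534)) = 1/(-6357897 + (-19/64*2 - 1534)) = 1/(-6357897 + (-19/32 - 1534)) = 1/(-6357897 - 49107/32) = 1/(-203501811/32) = -32/203501811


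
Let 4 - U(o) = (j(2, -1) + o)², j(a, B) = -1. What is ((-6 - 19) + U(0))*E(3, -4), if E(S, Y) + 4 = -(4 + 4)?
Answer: 264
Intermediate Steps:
E(S, Y) = -12 (E(S, Y) = -4 - (4 + 4) = -4 - 1*8 = -4 - 8 = -12)
U(o) = 4 - (-1 + o)²
((-6 - 19) + U(0))*E(3, -4) = ((-6 - 19) + (4 - (-1 + 0)²))*(-12) = (-25 + (4 - 1*(-1)²))*(-12) = (-25 + (4 - 1*1))*(-12) = (-25 + (4 - 1))*(-12) = (-25 + 3)*(-12) = -22*(-12) = 264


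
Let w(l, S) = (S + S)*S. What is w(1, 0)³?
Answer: 0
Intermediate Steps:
w(l, S) = 2*S² (w(l, S) = (2*S)*S = 2*S²)
w(1, 0)³ = (2*0²)³ = (2*0)³ = 0³ = 0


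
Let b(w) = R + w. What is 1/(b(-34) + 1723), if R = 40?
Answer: 1/1729 ≈ 0.00057837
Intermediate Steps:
b(w) = 40 + w
1/(b(-34) + 1723) = 1/((40 - 34) + 1723) = 1/(6 + 1723) = 1/1729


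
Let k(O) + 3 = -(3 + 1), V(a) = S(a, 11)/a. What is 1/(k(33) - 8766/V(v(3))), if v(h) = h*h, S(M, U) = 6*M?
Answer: -1/1468 ≈ -0.00068120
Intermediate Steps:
v(h) = h²
V(a) = 6 (V(a) = (6*a)/a = 6)
k(O) = -7 (k(O) = -3 - (3 + 1) = -3 - 1*4 = -3 - 4 = -7)
1/(k(33) - 8766/V(v(3))) = 1/(-7 - 8766/6) = 1/(-7 - 8766*⅙) = 1/(-7 - 1461) = 1/(-1468) = -1/1468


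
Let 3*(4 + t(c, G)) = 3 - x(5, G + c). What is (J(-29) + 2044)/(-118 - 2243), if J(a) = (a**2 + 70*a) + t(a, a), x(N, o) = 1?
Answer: -2555/7083 ≈ -0.36072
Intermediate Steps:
t(c, G) = -10/3 (t(c, G) = -4 + (3 - 1*1)/3 = -4 + (3 - 1)/3 = -4 + (1/3)*2 = -4 + 2/3 = -10/3)
J(a) = -10/3 + a**2 + 70*a (J(a) = (a**2 + 70*a) - 10/3 = -10/3 + a**2 + 70*a)
(J(-29) + 2044)/(-118 - 2243) = ((-10/3 + (-29)**2 + 70*(-29)) + 2044)/(-118 - 2243) = ((-10/3 + 841 - 2030) + 2044)/(-2361) = (-3577/3 + 2044)*(-1/2361) = (2555/3)*(-1/2361) = -2555/7083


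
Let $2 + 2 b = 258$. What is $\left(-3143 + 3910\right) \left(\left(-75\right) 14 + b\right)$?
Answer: $-707174$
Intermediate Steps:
$b = 128$ ($b = -1 + \frac{1}{2} \cdot 258 = -1 + 129 = 128$)
$\left(-3143 + 3910\right) \left(\left(-75\right) 14 + b\right) = \left(-3143 + 3910\right) \left(\left(-75\right) 14 + 128\right) = 767 \left(-1050 + 128\right) = 767 \left(-922\right) = -707174$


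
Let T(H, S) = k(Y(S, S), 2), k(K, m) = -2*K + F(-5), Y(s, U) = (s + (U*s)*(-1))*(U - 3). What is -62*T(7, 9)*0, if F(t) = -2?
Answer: 0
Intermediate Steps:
Y(s, U) = (-3 + U)*(s - U*s) (Y(s, U) = (s - U*s)*(-3 + U) = (-3 + U)*(s - U*s))
k(K, m) = -2 - 2*K (k(K, m) = -2*K - 2 = -2 - 2*K)
T(H, S) = -2 - 2*S*(-3 - S**2 + 4*S)
-62*T(7, 9)*0 = -62*(-2 + 2*9*(3 + 9**2 - 4*9))*0 = -62*(-2 + 2*9*(3 + 81 - 36))*0 = -62*(-2 + 2*9*48)*0 = -62*(-2 + 864)*0 = -62*862*0 = -53444*0 = 0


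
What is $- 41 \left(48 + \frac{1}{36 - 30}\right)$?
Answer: $- \frac{11849}{6} \approx -1974.8$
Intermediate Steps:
$- 41 \left(48 + \frac{1}{36 - 30}\right) = - 41 \left(48 + \frac{1}{6}\right) = \left(-41\right) \frac{289}{6} = - \frac{11849}{6}$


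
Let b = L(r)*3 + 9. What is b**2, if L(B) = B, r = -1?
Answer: 36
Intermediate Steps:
b = 6 (b = -1*3 + 9 = -3 + 9 = 6)
b**2 = 6**2 = 36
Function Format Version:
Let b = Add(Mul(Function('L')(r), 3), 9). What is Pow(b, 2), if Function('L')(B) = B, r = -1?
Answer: 36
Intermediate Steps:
b = 6 (b = Add(Mul(-1, 3), 9) = Add(-3, 9) = 6)
Pow(b, 2) = Pow(6, 2) = 36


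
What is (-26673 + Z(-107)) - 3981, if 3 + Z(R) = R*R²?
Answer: -1255700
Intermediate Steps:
Z(R) = -3 + R³ (Z(R) = -3 + R*R² = -3 + R³)
(-26673 + Z(-107)) - 3981 = (-26673 + (-3 + (-107)³)) - 3981 = (-26673 + (-3 - 1225043)) - 3981 = (-26673 - 1225046) - 3981 = -1251719 - 3981 = -1255700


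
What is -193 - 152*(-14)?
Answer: 1935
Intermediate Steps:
-193 - 152*(-14) = -193 - 1*(-2128) = -193 + 2128 = 1935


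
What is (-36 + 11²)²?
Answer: 7225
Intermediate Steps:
(-36 + 11²)² = (-36 + 121)² = 85² = 7225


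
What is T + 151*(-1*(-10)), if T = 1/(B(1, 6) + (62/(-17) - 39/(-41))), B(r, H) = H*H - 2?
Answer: 32947387/21819 ≈ 1510.0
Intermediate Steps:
B(r, H) = -2 + H**2 (B(r, H) = H**2 - 2 = -2 + H**2)
T = 697/21819 (T = 1/((-2 + 6**2) + (62/(-17) - 39/(-41))) = 1/((-2 + 36) + (62*(-1/17) - 39*(-1/41))) = 1/(34 + (-62/17 + 39/41)) = 1/(34 - 1879/697) = 1/(21819/697) = 697/21819 ≈ 0.031945)
T + 151*(-1*(-10)) = 697/21819 + 151*(-1*(-10)) = 697/21819 + 151*10 = 697/21819 + 1510 = 32947387/21819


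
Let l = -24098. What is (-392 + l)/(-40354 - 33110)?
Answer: 12245/36732 ≈ 0.33336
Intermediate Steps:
(-392 + l)/(-40354 - 33110) = (-392 - 24098)/(-40354 - 33110) = -24490/(-73464) = -24490*(-1/73464) = 12245/36732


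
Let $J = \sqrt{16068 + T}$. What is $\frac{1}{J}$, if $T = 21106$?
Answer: $\frac{\sqrt{37174}}{37174} \approx 0.0051866$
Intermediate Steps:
$J = \sqrt{37174}$ ($J = \sqrt{16068 + 21106} = \sqrt{37174} \approx 192.81$)
$\frac{1}{J} = \frac{1}{\sqrt{37174}} = \frac{\sqrt{37174}}{37174}$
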